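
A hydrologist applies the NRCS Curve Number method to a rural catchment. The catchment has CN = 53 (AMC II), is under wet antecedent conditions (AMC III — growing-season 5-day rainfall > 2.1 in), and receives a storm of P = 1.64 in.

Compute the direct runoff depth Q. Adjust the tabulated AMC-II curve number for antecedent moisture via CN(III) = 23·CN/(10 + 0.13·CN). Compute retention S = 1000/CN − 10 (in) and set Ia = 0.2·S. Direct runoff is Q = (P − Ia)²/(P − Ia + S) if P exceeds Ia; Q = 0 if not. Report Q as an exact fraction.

Wet (AMC III): CN(III) = 23·53/(10 + 0.13·53) = 1219/(1689/100) = 121900/1689 ≈ 72.173
Max retention: S = 1000/(121900/1689) − 10 = 4700/1219 in (≈ 3.856 in)
Ia = 0.2S: 0.2·3.856 = 0.771 in (exactly 940/1219)
Excess rainfall: 1.640 − 0.771 = 0.869 in; P > Ia so Q > 0
Q: (26479/30475)² ÷ (143979/30475) = 701137441/4387760025 in (≈ 0.160 in)

Q = 701137441/4387760025 in ≈ 0.160 in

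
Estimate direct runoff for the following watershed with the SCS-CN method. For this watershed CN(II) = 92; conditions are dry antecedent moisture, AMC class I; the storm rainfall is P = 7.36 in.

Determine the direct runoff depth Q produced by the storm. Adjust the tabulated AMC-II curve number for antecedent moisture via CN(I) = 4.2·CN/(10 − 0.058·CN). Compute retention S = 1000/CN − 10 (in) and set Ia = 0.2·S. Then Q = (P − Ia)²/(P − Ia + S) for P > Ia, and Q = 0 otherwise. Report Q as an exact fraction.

CN(I) from CN(II)=92: (4.2·92)/(10 − 0.058·92) = 48300/583 ≈ 82.847
S = 1000/(48300/583) − 10 = 1000/483 in ≈ 2.070 in
Ia = 0.2S: 0.2·2.070 = 0.414 in (exactly 200/483)
Since P=7.360 > Ia=0.414: effective rainfall P−Ia = 83872/12075 in
Q: (83872/12075)² ÷ (108872/12075) = 879314048/164328675 in (≈ 5.351 in)

Q = 879314048/164328675 in ≈ 5.351 in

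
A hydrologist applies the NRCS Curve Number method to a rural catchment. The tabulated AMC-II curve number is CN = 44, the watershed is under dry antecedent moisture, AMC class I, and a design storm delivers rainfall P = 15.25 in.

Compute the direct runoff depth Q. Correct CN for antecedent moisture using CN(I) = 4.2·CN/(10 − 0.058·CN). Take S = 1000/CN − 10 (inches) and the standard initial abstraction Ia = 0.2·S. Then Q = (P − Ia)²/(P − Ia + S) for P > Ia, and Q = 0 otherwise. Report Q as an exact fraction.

Q = 1471369/688116 in ≈ 2.138 in

Dry (AMC I): CN(I) = 4.2·44/(10 − 0.058·44) = (924/5)/(931/125) = 3300/133 ≈ 24.812
Max retention: S = 1000/(3300/133) − 10 = 1000/33 in (≈ 30.303 in)
Initial abstraction Ia = S/5 = (1000/33)/5 = 200/33 ≈ 6.061 in
Since P=15.250 > Ia=6.061: effective rainfall P−Ia = 1213/132 in
Q = (1213/132)²/((1213/132) + 1000/33) = (1471369/17424)/(5213/132) = 1471369/688116 in ≈ 2.138 in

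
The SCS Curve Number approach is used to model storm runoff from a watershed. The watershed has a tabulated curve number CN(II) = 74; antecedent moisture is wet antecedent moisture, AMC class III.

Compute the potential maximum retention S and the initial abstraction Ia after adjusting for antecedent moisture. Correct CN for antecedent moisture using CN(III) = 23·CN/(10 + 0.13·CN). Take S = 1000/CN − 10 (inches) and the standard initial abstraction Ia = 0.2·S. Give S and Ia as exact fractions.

CN(III) from CN(II)=74: (23·74)/(10 + 0.13·74) = 85100/981 ≈ 86.748
S = 1000/(85100/981) − 10 = 1300/851 in ≈ 1.528 in
Initial abstraction Ia = S/5 = (1300/851)/5 = 260/851 ≈ 0.306 in

S = 1300/851 in ≈ 1.528 in; Ia = 260/851 in ≈ 0.306 in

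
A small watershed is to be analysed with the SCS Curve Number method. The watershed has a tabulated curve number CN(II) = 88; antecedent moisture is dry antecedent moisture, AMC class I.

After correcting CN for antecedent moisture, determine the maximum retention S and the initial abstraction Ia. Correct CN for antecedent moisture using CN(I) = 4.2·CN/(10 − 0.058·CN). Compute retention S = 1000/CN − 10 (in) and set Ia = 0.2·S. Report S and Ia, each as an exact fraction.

S = 250/77 in ≈ 3.247 in; Ia = 50/77 in ≈ 0.649 in

Adjust CN=88 to AMC I: 4.2·88/(10 − 0.058·88) → (1848/5) ÷ (612/125) = 3850/51 ≈ 75.490
Max retention: S = 1000/(3850/51) − 10 = 250/77 in (≈ 3.247 in)
Ia = 0.2S: 0.2·3.247 = 0.649 in (exactly 50/77)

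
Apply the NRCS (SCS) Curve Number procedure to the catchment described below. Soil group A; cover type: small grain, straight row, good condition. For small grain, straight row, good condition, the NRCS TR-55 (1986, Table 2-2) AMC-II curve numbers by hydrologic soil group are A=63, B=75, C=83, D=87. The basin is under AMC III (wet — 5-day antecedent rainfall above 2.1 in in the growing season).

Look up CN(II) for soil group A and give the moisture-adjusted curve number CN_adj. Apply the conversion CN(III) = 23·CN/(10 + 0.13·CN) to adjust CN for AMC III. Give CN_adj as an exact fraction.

CN_adj = 144900/1819 ≈ 79.659

NRCS table: small grain, straight row, good condition, soil group A → CN(II) = 63
Adjust CN=63 to AMC III: 23·63/(10 + 0.13·63) → 1449 ÷ (1819/100) = 144900/1819 ≈ 79.659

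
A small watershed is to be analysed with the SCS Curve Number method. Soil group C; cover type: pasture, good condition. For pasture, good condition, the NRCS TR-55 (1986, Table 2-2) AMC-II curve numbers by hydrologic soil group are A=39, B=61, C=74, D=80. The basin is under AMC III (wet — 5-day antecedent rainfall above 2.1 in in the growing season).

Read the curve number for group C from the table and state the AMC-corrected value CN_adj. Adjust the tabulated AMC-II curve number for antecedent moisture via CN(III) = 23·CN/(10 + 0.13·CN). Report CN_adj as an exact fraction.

NRCS table: pasture, good condition, soil group C → CN(II) = 74
Wet (AMC III): CN(III) = 23·74/(10 + 0.13·74) = 1702/(981/50) = 85100/981 ≈ 86.748

CN_adj = 85100/981 ≈ 86.748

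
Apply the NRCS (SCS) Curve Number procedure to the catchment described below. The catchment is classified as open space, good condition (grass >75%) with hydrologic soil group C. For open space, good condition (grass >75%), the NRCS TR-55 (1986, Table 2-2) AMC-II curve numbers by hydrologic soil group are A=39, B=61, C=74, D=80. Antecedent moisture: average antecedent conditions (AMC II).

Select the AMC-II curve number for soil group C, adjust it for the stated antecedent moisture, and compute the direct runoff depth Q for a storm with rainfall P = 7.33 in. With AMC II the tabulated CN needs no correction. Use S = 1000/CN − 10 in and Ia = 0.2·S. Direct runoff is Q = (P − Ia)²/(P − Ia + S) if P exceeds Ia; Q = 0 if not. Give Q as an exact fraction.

Q = 601279441/138827700 in ≈ 4.331 in

NRCS table: open space, good condition (grass >75%), soil group C → CN(II) = 74
AMC II — tabulated CN = 74 applies directly.
S = 1000/74 − 10 = 130/37 in ≈ 3.514 in
Ia = 0.2S: 0.2·3.514 = 0.703 in (exactly 26/37)
P − Ia = 7.330 − 0.703 = 24521/3700 ≈ 6.627 in (> 0, runoff occurs)
Q: (24521/3700)² ÷ (37521/3700) = 601279441/138827700 in (≈ 4.331 in)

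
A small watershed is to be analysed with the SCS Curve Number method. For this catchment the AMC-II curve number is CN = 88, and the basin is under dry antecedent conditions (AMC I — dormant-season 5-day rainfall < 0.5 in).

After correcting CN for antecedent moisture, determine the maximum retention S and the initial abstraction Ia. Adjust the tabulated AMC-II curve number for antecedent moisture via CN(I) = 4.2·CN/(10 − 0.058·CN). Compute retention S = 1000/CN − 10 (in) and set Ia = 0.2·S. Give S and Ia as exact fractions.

Adjust CN=88 to AMC I: 4.2·88/(10 − 0.058·88) → (1848/5) ÷ (612/125) = 3850/51 ≈ 75.490
Max retention: S = 1000/(3850/51) − 10 = 250/77 in (≈ 3.247 in)
Ia = 0.2·(250/77) = 50/77 in ≈ 0.649 in

S = 250/77 in ≈ 3.247 in; Ia = 50/77 in ≈ 0.649 in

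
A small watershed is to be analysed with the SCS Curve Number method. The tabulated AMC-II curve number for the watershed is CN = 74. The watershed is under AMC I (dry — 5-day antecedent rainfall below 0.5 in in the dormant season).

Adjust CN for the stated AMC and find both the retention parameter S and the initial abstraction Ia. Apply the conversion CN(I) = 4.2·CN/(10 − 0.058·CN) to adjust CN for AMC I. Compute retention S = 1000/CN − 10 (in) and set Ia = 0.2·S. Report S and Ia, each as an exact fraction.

S = 6500/777 in ≈ 8.366 in; Ia = 1300/777 in ≈ 1.673 in

Adjust CN=74 to AMC I: 4.2·74/(10 − 0.058·74) → (1554/5) ÷ (1427/250) = 77700/1427 ≈ 54.450
Max retention: S = 1000/(77700/1427) − 10 = 6500/777 in (≈ 8.366 in)
Ia = 0.2S: 0.2·8.366 = 1.673 in (exactly 1300/777)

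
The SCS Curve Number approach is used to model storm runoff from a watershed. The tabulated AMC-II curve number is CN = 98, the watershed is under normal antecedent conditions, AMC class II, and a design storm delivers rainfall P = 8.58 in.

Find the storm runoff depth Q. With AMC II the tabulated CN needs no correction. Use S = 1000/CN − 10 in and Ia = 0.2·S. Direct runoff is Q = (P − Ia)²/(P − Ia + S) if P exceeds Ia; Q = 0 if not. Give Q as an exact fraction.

Q = 437688241/52481450 in ≈ 8.340 in

AMC II — tabulated CN = 98 applies directly.
Retention S: 1000/CN − 10 with CN=98.000 → S = 10/49 ≈ 0.204 in
Ia = 0.2·(10/49) = 2/49 in ≈ 0.041 in
P − Ia = 8.580 − 0.041 = 20921/2450 ≈ 8.539 in (> 0, runoff occurs)
Q: (20921/2450)² ÷ (21421/2450) = 437688241/52481450 in (≈ 8.340 in)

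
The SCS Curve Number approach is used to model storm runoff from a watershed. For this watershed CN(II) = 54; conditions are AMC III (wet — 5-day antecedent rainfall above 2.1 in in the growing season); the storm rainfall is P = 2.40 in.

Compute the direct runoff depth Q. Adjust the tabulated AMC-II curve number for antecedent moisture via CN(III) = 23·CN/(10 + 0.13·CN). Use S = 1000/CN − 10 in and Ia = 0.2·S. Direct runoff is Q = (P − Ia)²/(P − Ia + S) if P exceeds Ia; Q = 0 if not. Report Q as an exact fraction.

Q = 12544/24435 in ≈ 0.513 in

Wet (AMC III): CN(III) = 23·54/(10 + 0.13·54) = 1242/(851/50) = 2700/37 ≈ 72.973
S = 1000/(2700/37) − 10 = 100/27 in ≈ 3.704 in
Initial abstraction Ia = S/5 = (100/27)/5 = 20/27 ≈ 0.741 in
Since P=2.400 > Ia=0.741: effective rainfall P−Ia = 224/135 in
Runoff Q = (P−Ia)²/(P−Ia+S) = (1.659)²/(1.659+3.704) = 12544/24435 ≈ 0.513 in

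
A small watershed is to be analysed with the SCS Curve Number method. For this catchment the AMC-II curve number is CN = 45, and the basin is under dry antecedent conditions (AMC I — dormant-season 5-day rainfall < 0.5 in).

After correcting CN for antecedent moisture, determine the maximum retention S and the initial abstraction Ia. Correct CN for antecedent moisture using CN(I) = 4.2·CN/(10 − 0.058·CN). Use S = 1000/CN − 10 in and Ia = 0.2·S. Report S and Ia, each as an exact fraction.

S = 5500/189 in ≈ 29.101 in; Ia = 1100/189 in ≈ 5.820 in

Adjust CN=45 to AMC I: 4.2·45/(10 − 0.058·45) → 189 ÷ (739/100) = 18900/739 ≈ 25.575
S = 1000/(18900/739) − 10 = 5500/189 in ≈ 29.101 in
Ia = 0.2·(5500/189) = 1100/189 in ≈ 5.820 in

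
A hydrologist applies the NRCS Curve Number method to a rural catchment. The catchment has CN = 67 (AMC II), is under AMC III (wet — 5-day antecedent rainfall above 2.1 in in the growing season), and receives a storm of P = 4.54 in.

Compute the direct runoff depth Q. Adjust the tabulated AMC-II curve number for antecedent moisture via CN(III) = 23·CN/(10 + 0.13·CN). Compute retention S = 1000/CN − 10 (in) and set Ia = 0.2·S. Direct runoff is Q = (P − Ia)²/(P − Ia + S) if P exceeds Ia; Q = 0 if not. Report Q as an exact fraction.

Wet (AMC III): CN(III) = 23·67/(10 + 0.13·67) = 1541/(1871/100) = 154100/1871 ≈ 82.362
S = 1000/(154100/1871) − 10 = 3300/1541 in ≈ 2.141 in
Initial abstraction Ia = S/5 = (3300/1541)/5 = 660/1541 ≈ 0.428 in
P − Ia = 4.540 − 0.428 = 316807/77050 ≈ 4.112 in (> 0, runoff occurs)
Runoff Q = (P−Ia)²/(P−Ia+S) = (4.112)²/(4.112+2.141) = 100366675249/37123229350 ≈ 2.704 in

Q = 100366675249/37123229350 in ≈ 2.704 in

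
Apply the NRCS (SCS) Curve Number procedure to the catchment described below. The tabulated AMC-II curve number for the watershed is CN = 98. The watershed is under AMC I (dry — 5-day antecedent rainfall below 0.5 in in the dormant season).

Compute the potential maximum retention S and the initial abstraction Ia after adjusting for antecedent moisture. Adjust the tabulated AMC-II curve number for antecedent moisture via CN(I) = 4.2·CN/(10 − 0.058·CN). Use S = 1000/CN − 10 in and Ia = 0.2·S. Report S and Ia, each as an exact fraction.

S = 500/1029 in ≈ 0.486 in; Ia = 100/1029 in ≈ 0.097 in

Adjust CN=98 to AMC I: 4.2·98/(10 − 0.058·98) → (2058/5) ÷ (1079/250) = 102900/1079 ≈ 95.366
S = 1000/(102900/1079) − 10 = 500/1029 in ≈ 0.486 in
Ia = 0.2·(500/1029) = 100/1029 in ≈ 0.097 in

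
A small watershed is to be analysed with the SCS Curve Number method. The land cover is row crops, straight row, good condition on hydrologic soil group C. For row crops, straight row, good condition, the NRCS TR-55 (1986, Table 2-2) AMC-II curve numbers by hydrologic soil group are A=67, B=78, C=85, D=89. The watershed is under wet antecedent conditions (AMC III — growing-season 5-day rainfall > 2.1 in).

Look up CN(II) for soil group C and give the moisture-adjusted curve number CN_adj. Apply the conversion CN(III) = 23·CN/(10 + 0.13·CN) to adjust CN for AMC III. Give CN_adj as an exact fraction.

NRCS table: row crops, straight row, good condition, soil group C → CN(II) = 85
CN(III) from CN(II)=85: (23·85)/(10 + 0.13·85) = 39100/421 ≈ 92.874

CN_adj = 39100/421 ≈ 92.874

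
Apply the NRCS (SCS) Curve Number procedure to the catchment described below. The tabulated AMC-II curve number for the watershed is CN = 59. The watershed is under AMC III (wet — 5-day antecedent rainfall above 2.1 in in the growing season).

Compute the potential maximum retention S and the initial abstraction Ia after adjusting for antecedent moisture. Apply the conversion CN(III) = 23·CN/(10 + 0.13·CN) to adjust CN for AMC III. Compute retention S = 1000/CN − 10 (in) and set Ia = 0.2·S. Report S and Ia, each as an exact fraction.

Adjust CN=59 to AMC III: 23·59/(10 + 0.13·59) → 1357 ÷ (1767/100) = 135700/1767 ≈ 76.797
S = 1000/(135700/1767) − 10 = 4100/1357 in ≈ 3.021 in
Ia = 0.2S: 0.2·3.021 = 0.604 in (exactly 820/1357)

S = 4100/1357 in ≈ 3.021 in; Ia = 820/1357 in ≈ 0.604 in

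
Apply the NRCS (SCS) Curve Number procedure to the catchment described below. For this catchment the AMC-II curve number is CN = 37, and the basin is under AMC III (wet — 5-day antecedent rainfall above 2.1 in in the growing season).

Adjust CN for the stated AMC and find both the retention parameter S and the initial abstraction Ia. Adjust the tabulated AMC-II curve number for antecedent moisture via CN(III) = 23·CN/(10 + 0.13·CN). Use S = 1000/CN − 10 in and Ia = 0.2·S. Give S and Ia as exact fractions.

CN(III) from CN(II)=37: (23·37)/(10 + 0.13·37) = 85100/1481 ≈ 57.461
Max retention: S = 1000/(85100/1481) − 10 = 6300/851 in (≈ 7.403 in)
Initial abstraction Ia = S/5 = (6300/851)/5 = 1260/851 ≈ 1.481 in

S = 6300/851 in ≈ 7.403 in; Ia = 1260/851 in ≈ 1.481 in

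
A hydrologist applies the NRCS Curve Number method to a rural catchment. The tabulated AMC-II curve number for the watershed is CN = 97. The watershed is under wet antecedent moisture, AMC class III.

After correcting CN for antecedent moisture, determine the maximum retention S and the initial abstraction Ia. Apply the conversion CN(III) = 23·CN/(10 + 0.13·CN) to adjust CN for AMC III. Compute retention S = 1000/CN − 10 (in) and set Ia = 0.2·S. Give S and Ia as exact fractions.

Adjust CN=97 to AMC III: 23·97/(10 + 0.13·97) → 2231 ÷ (2261/100) = 223100/2261 ≈ 98.673
Retention S: 1000/CN − 10 with CN=98.673 → S = 300/2231 ≈ 0.134 in
Ia = 0.2S: 0.2·0.134 = 0.027 in (exactly 60/2231)

S = 300/2231 in ≈ 0.134 in; Ia = 60/2231 in ≈ 0.027 in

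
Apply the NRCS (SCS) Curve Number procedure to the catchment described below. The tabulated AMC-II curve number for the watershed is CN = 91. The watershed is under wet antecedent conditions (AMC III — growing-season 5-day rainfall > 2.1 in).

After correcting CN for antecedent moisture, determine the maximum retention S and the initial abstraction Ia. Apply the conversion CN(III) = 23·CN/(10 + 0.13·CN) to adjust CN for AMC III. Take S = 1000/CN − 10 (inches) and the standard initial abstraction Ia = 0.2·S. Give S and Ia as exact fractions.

S = 900/2093 in ≈ 0.430 in; Ia = 180/2093 in ≈ 0.086 in

CN(III) from CN(II)=91: (23·91)/(10 + 0.13·91) = 209300/2183 ≈ 95.877
S = 1000/(209300/2183) − 10 = 900/2093 in ≈ 0.430 in
Ia = 0.2S: 0.2·0.430 = 0.086 in (exactly 180/2093)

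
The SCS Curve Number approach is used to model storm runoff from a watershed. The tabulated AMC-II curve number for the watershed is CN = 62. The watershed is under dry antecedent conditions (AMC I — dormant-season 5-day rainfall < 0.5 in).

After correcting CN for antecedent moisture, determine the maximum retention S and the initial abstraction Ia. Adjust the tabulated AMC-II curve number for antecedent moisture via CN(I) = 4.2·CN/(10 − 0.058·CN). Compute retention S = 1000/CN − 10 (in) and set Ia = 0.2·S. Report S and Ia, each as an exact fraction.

CN(I) from CN(II)=62: (4.2·62)/(10 − 0.058·62) = 65100/1601 ≈ 40.662
S = 1000/(65100/1601) − 10 = 9500/651 in ≈ 14.593 in
Ia = 0.2S: 0.2·14.593 = 2.919 in (exactly 1900/651)

S = 9500/651 in ≈ 14.593 in; Ia = 1900/651 in ≈ 2.919 in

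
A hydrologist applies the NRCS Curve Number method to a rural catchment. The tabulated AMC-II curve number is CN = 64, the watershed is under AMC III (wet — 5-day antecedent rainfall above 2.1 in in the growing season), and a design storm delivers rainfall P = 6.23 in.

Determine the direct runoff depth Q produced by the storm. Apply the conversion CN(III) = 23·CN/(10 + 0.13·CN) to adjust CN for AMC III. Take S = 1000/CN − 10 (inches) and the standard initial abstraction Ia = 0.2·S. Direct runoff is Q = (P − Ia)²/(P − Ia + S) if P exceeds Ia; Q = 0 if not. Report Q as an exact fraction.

Q = 43586404/10826675 in ≈ 4.026 in

Adjust CN=64 to AMC III: 23·64/(10 + 0.13·64) → 1472 ÷ (458/25) = 18400/229 ≈ 80.349
S = 1000/(18400/229) − 10 = 225/92 in ≈ 2.446 in
Ia = 0.2S: 0.2·2.446 = 0.489 in (exactly 45/92)
Since P=6.230 > Ia=0.489: effective rainfall P−Ia = 3301/575 in
Q = (3301/575)²/((3301/575) + 225/92) = (10896601/330625)/(18829/2300) = 43586404/10826675 in ≈ 4.026 in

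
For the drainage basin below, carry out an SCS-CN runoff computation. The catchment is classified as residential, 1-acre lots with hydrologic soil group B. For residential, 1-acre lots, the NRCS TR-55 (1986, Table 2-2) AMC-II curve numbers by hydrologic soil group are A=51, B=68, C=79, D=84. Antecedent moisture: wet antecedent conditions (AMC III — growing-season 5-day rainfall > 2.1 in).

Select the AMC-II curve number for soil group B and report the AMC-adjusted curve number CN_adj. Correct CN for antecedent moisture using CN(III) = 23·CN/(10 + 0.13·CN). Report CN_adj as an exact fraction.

CN_adj = 39100/471 ≈ 83.015

NRCS table: residential, 1-acre lots, soil group B → CN(II) = 68
CN(III) from CN(II)=68: (23·68)/(10 + 0.13·68) = 39100/471 ≈ 83.015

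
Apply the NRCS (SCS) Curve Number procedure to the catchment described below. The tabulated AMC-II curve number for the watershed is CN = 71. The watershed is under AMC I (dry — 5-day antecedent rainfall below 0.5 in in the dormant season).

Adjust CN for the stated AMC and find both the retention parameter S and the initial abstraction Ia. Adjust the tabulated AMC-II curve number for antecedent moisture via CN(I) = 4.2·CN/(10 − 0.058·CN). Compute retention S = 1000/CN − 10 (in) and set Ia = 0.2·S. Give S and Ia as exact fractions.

S = 14500/1491 in ≈ 9.725 in; Ia = 2900/1491 in ≈ 1.945 in

CN(I) from CN(II)=71: (4.2·71)/(10 − 0.058·71) = 149100/2941 ≈ 50.697
S = 1000/(149100/2941) − 10 = 14500/1491 in ≈ 9.725 in
Ia = 0.2S: 0.2·9.725 = 1.945 in (exactly 2900/1491)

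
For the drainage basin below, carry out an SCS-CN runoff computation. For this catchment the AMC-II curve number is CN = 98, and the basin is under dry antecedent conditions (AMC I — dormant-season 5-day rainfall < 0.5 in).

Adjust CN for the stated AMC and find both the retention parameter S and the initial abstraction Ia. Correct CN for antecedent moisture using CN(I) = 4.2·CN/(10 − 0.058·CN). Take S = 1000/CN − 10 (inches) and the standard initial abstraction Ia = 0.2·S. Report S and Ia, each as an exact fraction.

S = 500/1029 in ≈ 0.486 in; Ia = 100/1029 in ≈ 0.097 in

Adjust CN=98 to AMC I: 4.2·98/(10 − 0.058·98) → (2058/5) ÷ (1079/250) = 102900/1079 ≈ 95.366
Retention S: 1000/CN − 10 with CN=95.366 → S = 500/1029 ≈ 0.486 in
Ia = 0.2S: 0.2·0.486 = 0.097 in (exactly 100/1029)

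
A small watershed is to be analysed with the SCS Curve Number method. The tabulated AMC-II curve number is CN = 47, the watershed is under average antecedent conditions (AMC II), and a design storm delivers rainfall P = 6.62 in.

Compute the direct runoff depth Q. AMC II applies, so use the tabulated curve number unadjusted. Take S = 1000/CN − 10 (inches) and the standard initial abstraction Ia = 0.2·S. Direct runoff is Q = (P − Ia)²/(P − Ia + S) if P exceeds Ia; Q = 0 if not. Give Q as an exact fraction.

Average conditions: CN = 47 (no AMC adjustment).
Max retention: S = 1000/47 − 10 = 530/47 in (≈ 11.277 in)
Ia = 0.2S: 0.2·11.277 = 2.255 in (exactly 106/47)
P − Ia = 6.620 − 2.255 = 10257/2350 ≈ 4.365 in (> 0, runoff occurs)
Q: (10257/2350)² ÷ (36757/2350) = 105206049/86378950 in (≈ 1.218 in)

Q = 105206049/86378950 in ≈ 1.218 in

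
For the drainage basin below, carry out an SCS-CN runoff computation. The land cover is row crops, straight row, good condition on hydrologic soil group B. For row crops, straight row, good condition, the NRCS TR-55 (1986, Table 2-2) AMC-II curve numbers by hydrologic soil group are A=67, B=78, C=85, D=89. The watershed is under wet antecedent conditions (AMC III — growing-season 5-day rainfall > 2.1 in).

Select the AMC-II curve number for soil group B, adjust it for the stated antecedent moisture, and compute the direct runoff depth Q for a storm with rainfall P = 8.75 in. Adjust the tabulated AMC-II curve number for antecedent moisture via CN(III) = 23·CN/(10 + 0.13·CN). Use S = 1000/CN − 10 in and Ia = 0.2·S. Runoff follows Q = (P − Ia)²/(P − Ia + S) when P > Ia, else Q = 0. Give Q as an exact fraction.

Q = 186233045/25055004 in ≈ 7.433 in

NRCS table: row crops, straight row, good condition, soil group B → CN(II) = 78
Wet (AMC III): CN(III) = 23·78/(10 + 0.13·78) = 1794/(1007/50) = 89700/1007 ≈ 89.076
Retention S: 1000/CN − 10 with CN=89.076 → S = 1100/897 ≈ 1.226 in
Initial abstraction Ia = S/5 = (1100/897)/5 = 220/897 ≈ 0.245 in
P − Ia = 8.750 − 0.245 = 30515/3588 ≈ 8.505 in (> 0, runoff occurs)
Q: (30515/3588)² ÷ (34915/3588) = 186233045/25055004 in (≈ 7.433 in)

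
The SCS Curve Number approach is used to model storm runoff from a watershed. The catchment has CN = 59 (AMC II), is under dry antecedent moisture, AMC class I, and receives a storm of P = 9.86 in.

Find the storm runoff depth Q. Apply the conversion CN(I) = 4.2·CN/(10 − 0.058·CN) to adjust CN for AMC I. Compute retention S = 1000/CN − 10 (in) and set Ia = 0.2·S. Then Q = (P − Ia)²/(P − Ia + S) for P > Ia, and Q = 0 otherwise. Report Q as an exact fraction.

CN(I) from CN(II)=59: (4.2·59)/(10 − 0.058·59) = 123900/3289 ≈ 37.671
S = 1000/(123900/3289) − 10 = 20500/1239 in ≈ 16.546 in
Ia = 0.2·(20500/1239) = 4100/1239 in ≈ 3.309 in
Excess rainfall: 9.860 − 3.309 = 6.551 in; P > Ia so Q > 0
Q = (405827/61950)²/((405827/61950) + 20500/1239) = (164695553929/3837802500)/(1430827/61950) = 164695553929/88639732650 in ≈ 1.858 in

Q = 164695553929/88639732650 in ≈ 1.858 in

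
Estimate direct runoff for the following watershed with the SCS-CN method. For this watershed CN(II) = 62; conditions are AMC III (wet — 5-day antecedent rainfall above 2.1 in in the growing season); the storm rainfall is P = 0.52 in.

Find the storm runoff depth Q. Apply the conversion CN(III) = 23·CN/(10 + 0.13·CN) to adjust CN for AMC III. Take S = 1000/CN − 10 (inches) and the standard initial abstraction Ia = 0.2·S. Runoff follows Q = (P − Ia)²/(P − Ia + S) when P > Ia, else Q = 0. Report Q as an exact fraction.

Adjust CN=62 to AMC III: 23·62/(10 + 0.13·62) → 1426 ÷ (903/50) = 71300/903 ≈ 78.959
Max retention: S = 1000/(71300/903) − 10 = 1900/713 in (≈ 2.665 in)
Ia = 0.2S: 0.2·2.665 = 0.533 in (exactly 380/713)
P = 0.520 ≤ Ia = 0.533 in: entire storm abstracted, Q = 0.

Q = 0 in ≈ 0.000 in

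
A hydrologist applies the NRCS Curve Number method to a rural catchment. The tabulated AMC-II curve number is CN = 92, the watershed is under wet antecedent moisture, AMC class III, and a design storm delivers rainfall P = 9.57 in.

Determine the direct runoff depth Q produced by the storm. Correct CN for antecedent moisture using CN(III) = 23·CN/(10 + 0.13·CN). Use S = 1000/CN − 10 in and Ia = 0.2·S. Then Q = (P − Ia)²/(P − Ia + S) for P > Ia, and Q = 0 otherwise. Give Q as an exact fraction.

Q = 252258076009/27627183700 in ≈ 9.131 in

Adjust CN=92 to AMC III: 23·92/(10 + 0.13·92) → 2116 ÷ (549/25) = 52900/549 ≈ 96.357
Max retention: S = 1000/(52900/549) − 10 = 200/529 in (≈ 0.378 in)
Initial abstraction Ia = S/5 = (200/529)/5 = 40/529 ≈ 0.076 in
Excess rainfall: 9.570 − 0.076 = 9.494 in; P > Ia so Q > 0
Q = (502253/52900)²/((502253/52900) + 200/529) = (252258076009/2798410000)/(522253/52900) = 252258076009/27627183700 in ≈ 9.131 in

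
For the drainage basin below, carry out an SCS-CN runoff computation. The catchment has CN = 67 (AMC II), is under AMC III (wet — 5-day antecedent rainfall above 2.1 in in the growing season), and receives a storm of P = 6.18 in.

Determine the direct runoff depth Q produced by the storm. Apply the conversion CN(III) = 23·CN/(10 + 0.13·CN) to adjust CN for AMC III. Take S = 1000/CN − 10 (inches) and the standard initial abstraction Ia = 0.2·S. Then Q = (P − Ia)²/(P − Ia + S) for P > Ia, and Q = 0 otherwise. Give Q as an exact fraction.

Q = 65466254187/15619807150 in ≈ 4.191 in

CN(III) from CN(II)=67: (23·67)/(10 + 0.13·67) = 154100/1871 ≈ 82.362
Max retention: S = 1000/(154100/1871) − 10 = 3300/1541 in (≈ 2.141 in)
Initial abstraction Ia = S/5 = (3300/1541)/5 = 660/1541 ≈ 0.428 in
Since P=6.180 > Ia=0.428: effective rainfall P−Ia = 443169/77050 in
Q = (443169/77050)²/((443169/77050) + 3300/1541) = (196398762561/5936702500)/(608169/77050) = 65466254187/15619807150 in ≈ 4.191 in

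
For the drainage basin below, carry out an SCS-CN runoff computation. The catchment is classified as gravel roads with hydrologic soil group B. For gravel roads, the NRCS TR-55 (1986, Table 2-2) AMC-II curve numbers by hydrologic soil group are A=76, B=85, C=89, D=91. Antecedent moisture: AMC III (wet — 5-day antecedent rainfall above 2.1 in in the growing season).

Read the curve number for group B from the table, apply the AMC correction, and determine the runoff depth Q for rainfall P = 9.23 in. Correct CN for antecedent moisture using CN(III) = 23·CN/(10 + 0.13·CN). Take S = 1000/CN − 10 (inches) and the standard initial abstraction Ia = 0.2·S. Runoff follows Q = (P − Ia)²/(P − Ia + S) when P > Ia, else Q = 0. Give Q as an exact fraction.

NRCS table: gravel roads, soil group B → CN(II) = 85
CN(III) from CN(II)=85: (23·85)/(10 + 0.13·85) = 39100/421 ≈ 92.874
S = 1000/(39100/421) − 10 = 300/391 in ≈ 0.767 in
Initial abstraction Ia = S/5 = (300/391)/5 = 60/391 ≈ 0.153 in
P − Ia = 9.230 − 0.153 = 354893/39100 ≈ 9.077 in (> 0, runoff occurs)
Runoff Q = (P−Ia)²/(P−Ia+S) = (9.077)²/(9.077+0.767) = 125949041449/15049316300 ≈ 8.369 in

Q = 125949041449/15049316300 in ≈ 8.369 in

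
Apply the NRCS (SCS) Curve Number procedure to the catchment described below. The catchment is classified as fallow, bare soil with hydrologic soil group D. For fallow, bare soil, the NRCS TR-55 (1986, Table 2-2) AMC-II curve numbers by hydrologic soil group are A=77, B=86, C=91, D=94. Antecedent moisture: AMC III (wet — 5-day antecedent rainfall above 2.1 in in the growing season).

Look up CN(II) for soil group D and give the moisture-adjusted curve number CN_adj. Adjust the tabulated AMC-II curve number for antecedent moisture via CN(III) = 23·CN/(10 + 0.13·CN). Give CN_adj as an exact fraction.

NRCS table: fallow, bare soil, soil group D → CN(II) = 94
Wet (AMC III): CN(III) = 23·94/(10 + 0.13·94) = 2162/(1111/50) = 108100/1111 ≈ 97.300

CN_adj = 108100/1111 ≈ 97.300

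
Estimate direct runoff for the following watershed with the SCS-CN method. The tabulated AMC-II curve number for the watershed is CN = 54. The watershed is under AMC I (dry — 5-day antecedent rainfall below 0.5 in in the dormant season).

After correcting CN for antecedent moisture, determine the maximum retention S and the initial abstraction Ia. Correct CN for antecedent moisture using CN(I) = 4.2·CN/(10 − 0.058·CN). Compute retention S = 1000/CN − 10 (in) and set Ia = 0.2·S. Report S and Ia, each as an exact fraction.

Dry (AMC I): CN(I) = 4.2·54/(10 − 0.058·54) = (1134/5)/(1717/250) = 56700/1717 ≈ 33.023
Retention S: 1000/CN − 10 with CN=33.023 → S = 11500/567 ≈ 20.282 in
Ia = 0.2·(11500/567) = 2300/567 in ≈ 4.056 in

S = 11500/567 in ≈ 20.282 in; Ia = 2300/567 in ≈ 4.056 in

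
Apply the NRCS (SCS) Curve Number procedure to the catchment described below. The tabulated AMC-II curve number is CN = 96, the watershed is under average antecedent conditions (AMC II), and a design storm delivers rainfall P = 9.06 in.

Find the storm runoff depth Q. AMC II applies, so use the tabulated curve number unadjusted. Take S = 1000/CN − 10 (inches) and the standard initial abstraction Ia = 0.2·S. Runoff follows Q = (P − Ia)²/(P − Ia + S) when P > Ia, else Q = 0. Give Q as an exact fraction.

CN(II) = 96; AMC II needs no correction.
Max retention: S = 1000/96 − 10 = 5/12 in (≈ 0.417 in)
Initial abstraction Ia = S/5 = (5/12)/5 = 1/12 ≈ 0.083 in
Excess rainfall: 9.060 − 0.083 = 8.977 in; P > Ia so Q > 0
Q: (2693/300)² ÷ (1409/150) = 7252249/845400 in (≈ 8.578 in)

Q = 7252249/845400 in ≈ 8.578 in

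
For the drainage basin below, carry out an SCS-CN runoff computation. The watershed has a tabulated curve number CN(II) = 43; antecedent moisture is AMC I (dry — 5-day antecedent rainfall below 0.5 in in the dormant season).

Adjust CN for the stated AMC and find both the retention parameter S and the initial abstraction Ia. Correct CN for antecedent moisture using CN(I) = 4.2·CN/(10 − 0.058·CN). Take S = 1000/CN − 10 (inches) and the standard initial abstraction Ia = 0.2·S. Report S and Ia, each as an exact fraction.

Dry (AMC I): CN(I) = 4.2·43/(10 − 0.058·43) = (903/5)/(3753/500) = 30100/1251 ≈ 24.061
Retention S: 1000/CN − 10 with CN=24.061 → S = 9500/301 ≈ 31.561 in
Ia = 0.2·(9500/301) = 1900/301 in ≈ 6.312 in

S = 9500/301 in ≈ 31.561 in; Ia = 1900/301 in ≈ 6.312 in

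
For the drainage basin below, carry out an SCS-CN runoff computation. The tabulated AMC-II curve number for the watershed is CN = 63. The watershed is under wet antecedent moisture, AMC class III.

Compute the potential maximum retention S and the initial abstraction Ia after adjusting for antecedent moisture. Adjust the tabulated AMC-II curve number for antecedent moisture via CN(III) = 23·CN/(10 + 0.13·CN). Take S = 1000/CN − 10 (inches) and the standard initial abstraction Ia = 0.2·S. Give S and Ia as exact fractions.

Wet (AMC III): CN(III) = 23·63/(10 + 0.13·63) = 1449/(1819/100) = 144900/1819 ≈ 79.659
S = 1000/(144900/1819) − 10 = 3700/1449 in ≈ 2.553 in
Initial abstraction Ia = S/5 = (3700/1449)/5 = 740/1449 ≈ 0.511 in

S = 3700/1449 in ≈ 2.553 in; Ia = 740/1449 in ≈ 0.511 in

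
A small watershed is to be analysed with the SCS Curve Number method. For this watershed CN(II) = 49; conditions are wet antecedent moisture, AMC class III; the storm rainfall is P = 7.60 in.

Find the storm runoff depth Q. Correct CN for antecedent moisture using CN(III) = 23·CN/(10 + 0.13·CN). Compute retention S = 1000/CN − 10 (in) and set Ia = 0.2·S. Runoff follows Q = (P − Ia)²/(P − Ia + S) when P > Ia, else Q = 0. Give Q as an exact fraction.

Adjust CN=49 to AMC III: 23·49/(10 + 0.13·49) → 1127 ÷ (1637/100) = 112700/1637 ≈ 68.845
Retention S: 1000/CN − 10 with CN=68.845 → S = 5100/1127 ≈ 4.525 in
Ia = 0.2·(5100/1127) = 1020/1127 in ≈ 0.905 in
Since P=7.600 > Ia=0.905: effective rainfall P−Ia = 37726/5635 in
Q = (37726/5635)²/((37726/5635) + 5100/1127) = (1423251076/31753225)/(63226/5635) = 711625538/178139255 in ≈ 3.995 in

Q = 711625538/178139255 in ≈ 3.995 in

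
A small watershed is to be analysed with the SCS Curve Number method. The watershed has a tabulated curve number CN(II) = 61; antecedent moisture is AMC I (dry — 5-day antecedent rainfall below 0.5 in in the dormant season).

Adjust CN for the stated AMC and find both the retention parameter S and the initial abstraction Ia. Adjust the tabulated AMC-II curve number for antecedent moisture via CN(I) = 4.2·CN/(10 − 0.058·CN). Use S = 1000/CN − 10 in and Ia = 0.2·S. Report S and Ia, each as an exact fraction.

S = 6500/427 in ≈ 15.222 in; Ia = 1300/427 in ≈ 3.044 in

Adjust CN=61 to AMC I: 4.2·61/(10 − 0.058·61) → (1281/5) ÷ (3231/500) = 42700/1077 ≈ 39.647
S = 1000/(42700/1077) − 10 = 6500/427 in ≈ 15.222 in
Initial abstraction Ia = S/5 = (6500/427)/5 = 1300/427 ≈ 3.044 in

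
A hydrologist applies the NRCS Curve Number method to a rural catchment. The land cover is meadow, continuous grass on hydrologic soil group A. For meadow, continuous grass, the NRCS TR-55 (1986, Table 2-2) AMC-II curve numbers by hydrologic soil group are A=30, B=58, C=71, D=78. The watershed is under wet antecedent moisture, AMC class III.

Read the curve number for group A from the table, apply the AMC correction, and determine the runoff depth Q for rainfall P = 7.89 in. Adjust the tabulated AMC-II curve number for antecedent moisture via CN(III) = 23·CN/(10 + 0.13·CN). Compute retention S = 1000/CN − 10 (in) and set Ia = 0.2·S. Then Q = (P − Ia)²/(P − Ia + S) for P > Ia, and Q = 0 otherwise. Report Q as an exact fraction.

NRCS table: meadow, continuous grass, soil group A → CN(II) = 30
Adjust CN=30 to AMC III: 23·30/(10 + 0.13·30) → 690 ÷ (139/10) = 6900/139 ≈ 49.640
Max retention: S = 1000/(6900/139) − 10 = 700/69 in (≈ 10.145 in)
Ia = 0.2·(700/69) = 140/69 in ≈ 2.029 in
Since P=7.890 > Ia=2.029: effective rainfall P−Ia = 40441/6900 in
Runoff Q = (P−Ia)²/(P−Ia+S) = (5.861)²/(5.861+10.145) = 1635474481/762042900 ≈ 2.146 in

Q = 1635474481/762042900 in ≈ 2.146 in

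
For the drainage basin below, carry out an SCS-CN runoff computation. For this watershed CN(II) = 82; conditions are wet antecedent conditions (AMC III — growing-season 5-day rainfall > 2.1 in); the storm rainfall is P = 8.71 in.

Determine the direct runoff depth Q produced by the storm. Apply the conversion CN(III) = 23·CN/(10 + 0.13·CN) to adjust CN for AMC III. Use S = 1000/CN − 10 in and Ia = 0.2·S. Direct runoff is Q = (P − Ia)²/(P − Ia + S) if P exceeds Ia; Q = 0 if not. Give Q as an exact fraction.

Q = 645376042609/84243187900 in ≈ 7.661 in

Wet (AMC III): CN(III) = 23·82/(10 + 0.13·82) = 1886/(1033/50) = 94300/1033 ≈ 91.288
Max retention: S = 1000/(94300/1033) − 10 = 900/943 in (≈ 0.954 in)
Ia = 0.2·(900/943) = 180/943 in ≈ 0.191 in
P − Ia = 8.710 − 0.191 = 803353/94300 ≈ 8.519 in (> 0, runoff occurs)
Q: (803353/94300)² ÷ (893353/94300) = 645376042609/84243187900 in (≈ 7.661 in)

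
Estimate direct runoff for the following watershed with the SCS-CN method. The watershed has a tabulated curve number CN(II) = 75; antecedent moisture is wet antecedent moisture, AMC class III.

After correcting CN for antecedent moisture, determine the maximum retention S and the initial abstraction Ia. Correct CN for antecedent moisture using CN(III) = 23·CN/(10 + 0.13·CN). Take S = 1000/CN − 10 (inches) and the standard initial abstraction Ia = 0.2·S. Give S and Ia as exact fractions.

S = 100/69 in ≈ 1.449 in; Ia = 20/69 in ≈ 0.290 in

CN(III) from CN(II)=75: (23·75)/(10 + 0.13·75) = 6900/79 ≈ 87.342
Retention S: 1000/CN − 10 with CN=87.342 → S = 100/69 ≈ 1.449 in
Initial abstraction Ia = S/5 = (100/69)/5 = 20/69 ≈ 0.290 in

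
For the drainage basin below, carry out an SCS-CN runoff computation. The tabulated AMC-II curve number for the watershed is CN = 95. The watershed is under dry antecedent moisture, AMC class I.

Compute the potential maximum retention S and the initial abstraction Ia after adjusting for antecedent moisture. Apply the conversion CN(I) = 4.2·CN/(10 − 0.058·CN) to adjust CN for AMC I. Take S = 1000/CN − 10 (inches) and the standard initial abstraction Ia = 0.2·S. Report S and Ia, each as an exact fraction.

Adjust CN=95 to AMC I: 4.2·95/(10 − 0.058·95) → 399 ÷ (449/100) = 39900/449 ≈ 88.864
Max retention: S = 1000/(39900/449) − 10 = 500/399 in (≈ 1.253 in)
Ia = 0.2·(500/399) = 100/399 in ≈ 0.251 in

S = 500/399 in ≈ 1.253 in; Ia = 100/399 in ≈ 0.251 in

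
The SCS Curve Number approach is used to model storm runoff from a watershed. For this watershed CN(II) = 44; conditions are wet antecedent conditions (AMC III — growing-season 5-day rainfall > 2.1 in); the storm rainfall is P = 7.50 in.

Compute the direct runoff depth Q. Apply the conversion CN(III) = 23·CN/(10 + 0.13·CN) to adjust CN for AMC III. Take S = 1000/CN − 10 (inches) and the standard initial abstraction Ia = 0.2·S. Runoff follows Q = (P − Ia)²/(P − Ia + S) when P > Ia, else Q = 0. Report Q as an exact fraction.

Wet (AMC III): CN(III) = 23·44/(10 + 0.13·44) = 1012/(393/25) = 25300/393 ≈ 64.377
S = 1000/(25300/393) − 10 = 1400/253 in ≈ 5.534 in
Initial abstraction Ia = S/5 = (1400/253)/5 = 280/253 ≈ 1.107 in
Since P=7.500 > Ia=1.107: effective rainfall P−Ia = 3235/506 in
Q = (3235/506)²/((3235/506) + 1400/253) = (10465225/256036)/(6035/506) = 2093045/610742 in ≈ 3.427 in

Q = 2093045/610742 in ≈ 3.427 in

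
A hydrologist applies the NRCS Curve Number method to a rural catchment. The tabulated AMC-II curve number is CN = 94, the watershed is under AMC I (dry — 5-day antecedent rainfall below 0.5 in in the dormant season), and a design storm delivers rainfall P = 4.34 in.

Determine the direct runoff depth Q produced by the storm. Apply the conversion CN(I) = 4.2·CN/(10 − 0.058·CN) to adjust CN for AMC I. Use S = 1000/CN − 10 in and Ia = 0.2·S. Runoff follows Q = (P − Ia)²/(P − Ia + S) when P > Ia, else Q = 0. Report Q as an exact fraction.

Q = 4408030449/1503414850 in ≈ 2.932 in

Adjust CN=94 to AMC I: 4.2·94/(10 − 0.058·94) → (1974/5) ÷ (1137/250) = 32900/379 ≈ 86.807
Retention S: 1000/CN − 10 with CN=86.807 → S = 500/329 ≈ 1.520 in
Initial abstraction Ia = S/5 = (500/329)/5 = 100/329 ≈ 0.304 in
Since P=4.340 > Ia=0.304: effective rainfall P−Ia = 66393/16450 in
Q = (66393/16450)²/((66393/16450) + 500/329) = (4408030449/270602500)/(91393/16450) = 4408030449/1503414850 in ≈ 2.932 in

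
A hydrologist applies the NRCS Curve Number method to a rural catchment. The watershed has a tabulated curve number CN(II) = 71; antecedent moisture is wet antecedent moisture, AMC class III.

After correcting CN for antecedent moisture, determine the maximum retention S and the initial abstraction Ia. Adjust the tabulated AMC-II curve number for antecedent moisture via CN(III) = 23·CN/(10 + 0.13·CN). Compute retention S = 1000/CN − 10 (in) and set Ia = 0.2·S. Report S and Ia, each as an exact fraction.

S = 2900/1633 in ≈ 1.776 in; Ia = 580/1633 in ≈ 0.355 in

Adjust CN=71 to AMC III: 23·71/(10 + 0.13·71) → 1633 ÷ (1923/100) = 163300/1923 ≈ 84.919
S = 1000/(163300/1923) − 10 = 2900/1633 in ≈ 1.776 in
Initial abstraction Ia = S/5 = (2900/1633)/5 = 580/1633 ≈ 0.355 in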